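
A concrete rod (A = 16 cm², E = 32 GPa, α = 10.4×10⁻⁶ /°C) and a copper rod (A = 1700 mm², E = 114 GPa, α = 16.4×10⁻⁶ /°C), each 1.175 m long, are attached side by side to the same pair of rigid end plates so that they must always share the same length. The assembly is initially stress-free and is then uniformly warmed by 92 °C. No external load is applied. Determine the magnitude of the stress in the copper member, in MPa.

σ ≈ 13.2 MPa (compressive)

Both members must finish at the same length. With the larger α, the copper tends to over-expand; the plates restrain it, putting the copper in compression and the concrete in tension. With no external load the two internal forces are equal and opposite, magnitude P.
Setting the final lengths equal and cancelling L: (α₁ − α₂)ΔT = P/(A₁E₁) + P/(A₂E₂).
|α₁ − α₂|·ΔT = 6×10⁻⁶ × 92 = 0.000552.
1/(A₁E₁) + 1/(A₂E₂) = 1/(1600×32×10³) + 1/(1700×114×10³) = 2.469×10⁻⁸ N⁻¹.
P = 0.000552 / 2.469×10⁻⁸ = 22360 N = 22.36 kN.
σ_{copper} = P/A₂ = 22360/1700 = 13.15 MPa, compressive.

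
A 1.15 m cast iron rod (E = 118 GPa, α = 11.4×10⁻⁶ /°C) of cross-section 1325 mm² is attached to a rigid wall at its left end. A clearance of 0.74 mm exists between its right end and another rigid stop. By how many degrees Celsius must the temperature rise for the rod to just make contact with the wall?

Contact occurs when the free expansion equals the gap: αΔT L = 0.74 mm.
So ΔT = g/(αL) = 0.74/(11.4×10⁻⁶ × 1150) = 56.45 °C.

ΔT ≈ 56.4 °C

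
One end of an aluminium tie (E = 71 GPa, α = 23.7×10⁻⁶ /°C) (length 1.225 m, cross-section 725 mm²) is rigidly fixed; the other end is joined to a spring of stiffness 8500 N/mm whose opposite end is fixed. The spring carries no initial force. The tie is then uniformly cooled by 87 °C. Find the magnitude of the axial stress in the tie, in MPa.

σ ≈ 24.6 MPa (tensile)

The unrestrained thermal change is αΔT L = 23.7×10⁻⁶ × 87 × 1225 = 2.526 mm.
With a force P in the spring, the elastic change of the tie is PL/(AE) and that of the spring is P/k; compatibility requires their sum to equal δ_free.
So P = δ_free / [L/(AE) + 1/k] = 2.526 / [ 1225/(725×71×10³) + 1/(8500) ].
P = 2.526 / 0.0001414 = 17860 N.
σ = P/A = 17860/725 = 24.63 MPa.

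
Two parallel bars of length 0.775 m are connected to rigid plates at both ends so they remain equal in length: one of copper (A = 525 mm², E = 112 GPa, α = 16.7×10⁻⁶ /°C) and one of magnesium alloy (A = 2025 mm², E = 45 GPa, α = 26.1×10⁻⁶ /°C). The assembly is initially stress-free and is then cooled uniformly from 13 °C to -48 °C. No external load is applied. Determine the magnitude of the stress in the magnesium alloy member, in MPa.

σ ≈ 10.1 MPa (tensile)

Both members must finish at the same length. With the larger α, the magnesium alloy tends to over-contract; the plates restrain it, putting the magnesium alloy in tension and the copper in compression. With no external load the two internal forces are equal and opposite, magnitude P.
Compatibility of the two members (thermal + elastic change equal): (α₁ − α₂)ΔT = P·[1/(A₁E₁) + 1/(A₂E₂)].
|α₁ − α₂|·ΔT = 9.4×10⁻⁶ × 61 = 0.0005734.
1/(A₁E₁) + 1/(A₂E₂) = 1/(525×112×10³) + 1/(2025×45×10³) = 2.798×10⁻⁸ N⁻¹.
P = 0.0005734 / 2.798×10⁻⁸ = 20490 N = 20.49 kN.
σ_{magnesium alloy} = P/A₂ = 20490/2025 = 10.12 MPa, tensile.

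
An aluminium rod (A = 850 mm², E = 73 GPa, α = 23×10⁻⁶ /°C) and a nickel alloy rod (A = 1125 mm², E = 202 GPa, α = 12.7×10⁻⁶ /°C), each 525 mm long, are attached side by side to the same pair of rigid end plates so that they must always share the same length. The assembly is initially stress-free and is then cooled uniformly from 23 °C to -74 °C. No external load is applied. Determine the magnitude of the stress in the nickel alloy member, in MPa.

The aluminium has the larger α, so on cooling it would change length more than the nickel alloy if both were free. The rigid plates force a common final length, so the aluminium is put into tension and the nickel alloy into compression, with equal and opposite forces P (no external load).
Compatibility of the two members (thermal + elastic change equal): (α₁ − α₂)ΔT = P·[1/(A₁E₁) + 1/(A₂E₂)].
|α₁ − α₂|·ΔT = 10.3×10⁻⁶ × 97 = 0.0009991.
1/(A₁E₁) + 1/(A₂E₂) = 1/(850×73×10³) + 1/(1125×202×10³) = 2.052×10⁻⁸ N⁻¹.
So P = 0.0009991 / 2.052×10⁻⁸ = 48.7 kN.
σ_{nickel alloy} = P/A₂ = 48700/1125 = 43.29 MPa, compressive.

σ ≈ 43.3 MPa (compressive)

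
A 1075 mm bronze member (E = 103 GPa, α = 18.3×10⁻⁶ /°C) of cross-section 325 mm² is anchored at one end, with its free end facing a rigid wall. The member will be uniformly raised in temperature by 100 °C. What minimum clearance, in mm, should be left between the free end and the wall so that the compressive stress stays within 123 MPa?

Free expansion if unrestrained: δ_free = αΔT L = 18.3×10⁻⁶ × 100 × 1075 = 1.967 mm.
A stress of 123 MPa corresponds to the wall pushing the member back by σL/E = 123×1075/(103×10³) = 1.284 mm.
The gap must absorb the remainder: g_min = 1.967 − 1.284 = 0.6835 mm.

g ≈ 0.684 mm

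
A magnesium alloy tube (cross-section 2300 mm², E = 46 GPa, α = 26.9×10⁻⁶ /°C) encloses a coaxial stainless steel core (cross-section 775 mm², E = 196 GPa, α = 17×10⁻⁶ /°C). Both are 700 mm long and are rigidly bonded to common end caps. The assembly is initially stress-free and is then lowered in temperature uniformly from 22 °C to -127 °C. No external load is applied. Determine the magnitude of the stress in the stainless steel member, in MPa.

Equilibrium of a rigid end plate with no external load gives equal and opposite internal forces ±P in the two members. Since α_{magnesium alloy} > α_{stainless steel}, cooling drives the magnesium alloy into tension and the stainless steel into compression.
Equating the net (thermal + elastic) strains gives |α₁ − α₂|·ΔT = P·[1/(A₁E₁) + 1/(A₂E₂)].
|α₁ − α₂|·ΔT = 9.9×10⁻⁶ × 149 = 0.001475.
1/(A₁E₁) + 1/(A₂E₂) = 1/(2300×46×10³) + 1/(775×196×10³) = 1.604×10⁻⁸ N⁻¹.
So P = 0.001475 / 1.604×10⁻⁸ = 91.99 kN.
σ_{stainless steel} = P/A₂ = 91990/775 = 118.7 MPa, compressive.

σ ≈ 119 MPa (compressive)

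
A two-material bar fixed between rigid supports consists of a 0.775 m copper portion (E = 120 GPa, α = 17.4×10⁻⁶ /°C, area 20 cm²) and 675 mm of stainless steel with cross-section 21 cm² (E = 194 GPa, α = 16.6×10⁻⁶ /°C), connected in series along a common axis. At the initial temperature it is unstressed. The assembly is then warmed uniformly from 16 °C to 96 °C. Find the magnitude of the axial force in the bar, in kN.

P ≈ 404 kN (compressive)

With the walls removed the bar would change length by δ_free = Σ αᵢΔT Lᵢ = 17.4×10⁻⁶×80×775 + 16.6×10⁻⁶×80×675 = 1.975 mm.
The walls prevent any net length change, so an axial force P (same in every segment) develops. Compatibility: P · Σ Lᵢ/(AᵢEᵢ) = δ_free.
Σ Lᵢ/(AᵢEᵢ) = 775/(2000×120×10³) + 675/(2100×194×10³) = 4.886×10⁻⁶ mm/N.
Hence P = δ_free / Σ(L/AE) = 1.975/4.886×10⁻⁶ = 404.3 kN (compressive).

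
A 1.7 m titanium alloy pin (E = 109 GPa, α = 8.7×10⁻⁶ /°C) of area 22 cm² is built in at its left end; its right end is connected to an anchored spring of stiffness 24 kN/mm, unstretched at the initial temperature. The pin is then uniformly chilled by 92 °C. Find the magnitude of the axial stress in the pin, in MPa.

The unrestrained thermal change is αΔT L = 8.7×10⁻⁶ × 92 × 1700 = 1.361 mm.
Let P be the tensile force in the spring. The pin extends elastically by PL/(AE) and the spring stretches by P/k; together these equal δ_free.
P [ L/(AE) + 1/k ] = δ_free → P [ 1700/(2200×109×10³) + 1/(24×10³) ] = 1.361.
P = 1.361 / 4.876×10⁻⁵ = 27910 N.
σ = P/A = 27910/2200 = 12.69 MPa.

σ ≈ 12.7 MPa (tensile)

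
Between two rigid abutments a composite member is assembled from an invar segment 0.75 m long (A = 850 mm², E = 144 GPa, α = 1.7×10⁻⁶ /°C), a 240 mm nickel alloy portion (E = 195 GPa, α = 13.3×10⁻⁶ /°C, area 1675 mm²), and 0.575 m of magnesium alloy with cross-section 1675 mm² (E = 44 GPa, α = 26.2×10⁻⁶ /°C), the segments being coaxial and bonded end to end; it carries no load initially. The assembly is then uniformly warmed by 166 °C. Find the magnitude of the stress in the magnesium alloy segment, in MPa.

σ ≈ 132 MPa (compressive)

With the walls removed the bar would change length by δ_free = Σ αᵢΔT Lᵢ = 1.7×10⁻⁶×166×750 + 13.3×10⁻⁶×166×240 + 26.2×10⁻⁶×166×575 = 3.242 mm.
The rigid supports impose zero overall length change; the single axial force P common to all segments must satisfy P Σ Lᵢ/(AᵢEᵢ) = δ_free.
The series flexibility is Σ Lᵢ/(AᵢEᵢ) = 750/(850×144×10³) + 240/(1675×195×10³) + 575/(1675×44×10³) = 1.466×10⁻⁵ mm/N.
Hence P = δ_free / Σ(L/AE) = 3.242/1.466×10⁻⁵ = 221.1 kN (compressive).
σ_{magnesium alloy} = P / A = 221100 / 1675 = 132 MPa.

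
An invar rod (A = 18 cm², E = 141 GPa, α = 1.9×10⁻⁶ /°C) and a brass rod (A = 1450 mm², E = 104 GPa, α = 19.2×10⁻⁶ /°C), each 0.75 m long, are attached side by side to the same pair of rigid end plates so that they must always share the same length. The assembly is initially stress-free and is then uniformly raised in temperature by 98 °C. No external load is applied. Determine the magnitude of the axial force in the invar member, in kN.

P ≈ 160 kN (tensile in the invar)

Both members must finish at the same length. With the larger α, the brass tends to over-expand; the plates restrain it, putting the brass in compression and the invar in tension. With no external load the two internal forces are equal and opposite, magnitude P.
Equating the net (thermal + elastic) strains gives |α₁ − α₂|·ΔT = P·[1/(A₁E₁) + 1/(A₂E₂)].
|α₁ − α₂|·ΔT = 17.3×10⁻⁶ × 98 = 0.001695.
1/(A₁E₁) + 1/(A₂E₂) = 1/(1800×141×10³) + 1/(1450×104×10³) = 1.057×10⁻⁸ N⁻¹.
P = 0.001695 / 1.057×10⁻⁸ = 160400 N = 160.4 kN.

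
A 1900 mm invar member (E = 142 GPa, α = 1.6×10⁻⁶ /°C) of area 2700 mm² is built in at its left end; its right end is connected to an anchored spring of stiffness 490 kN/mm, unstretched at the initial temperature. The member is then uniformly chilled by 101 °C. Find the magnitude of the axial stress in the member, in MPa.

σ ≈ 16.3 MPa (tensile)

The unrestrained thermal change is αΔT L = 1.6×10⁻⁶ × 101 × 1900 = 0.307 mm.
Let P be the tensile force in the spring. The member extends elastically by PL/(AE) and the spring stretches by P/k; together these equal δ_free.
So P = δ_free / [L/(AE) + 1/k] = 0.307 / [ 1900/(2700×142×10³) + 1/(490×10³) ].
P = 0.307 / 6.996×10⁻⁶ = 43880 N.
σ = P/A = 43880/2700 = 16.25 MPa.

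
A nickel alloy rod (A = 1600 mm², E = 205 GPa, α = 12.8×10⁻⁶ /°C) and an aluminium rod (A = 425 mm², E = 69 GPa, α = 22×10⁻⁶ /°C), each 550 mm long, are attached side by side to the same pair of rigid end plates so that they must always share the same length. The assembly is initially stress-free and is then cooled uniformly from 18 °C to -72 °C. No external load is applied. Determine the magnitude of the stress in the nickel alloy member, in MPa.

The aluminium has the larger α, so on cooling it would change length more than the nickel alloy if both were free. The rigid plates force a common final length, so the aluminium is put into tension and the nickel alloy into compression, with equal and opposite forces P (no external load).
Setting the final lengths equal and cancelling L: (α₁ − α₂)ΔT = P/(A₁E₁) + P/(A₂E₂).
|α₁ − α₂|·ΔT = 9.2×10⁻⁶ × 90 = 0.000828.
1/(A₁E₁) + 1/(A₂E₂) = 1/(1600×205×10³) + 1/(425×69×10³) = 3.715×10⁻⁸ N⁻¹.
So P = 0.000828 / 3.715×10⁻⁸ = 22.29 kN.
σ_{nickel alloy} = P/A₁ = 22290/1600 = 13.93 MPa, compressive.

σ ≈ 13.9 MPa (compressive)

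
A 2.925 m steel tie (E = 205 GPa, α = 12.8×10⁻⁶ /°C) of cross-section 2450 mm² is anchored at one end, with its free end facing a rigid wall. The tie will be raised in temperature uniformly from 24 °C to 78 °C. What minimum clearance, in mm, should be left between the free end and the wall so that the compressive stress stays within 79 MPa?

g ≈ 0.895 mm

Free expansion if unrestrained: δ_free = αΔT L = 12.8×10⁻⁶ × 54 × 2925 = 2.022 mm.
A stress of 79 MPa corresponds to the wall pushing the tie back by σL/E = 79×2925/(205×10³) = 1.127 mm.
The gap must absorb the remainder: g_min = 2.022 − 1.127 = 0.8946 mm.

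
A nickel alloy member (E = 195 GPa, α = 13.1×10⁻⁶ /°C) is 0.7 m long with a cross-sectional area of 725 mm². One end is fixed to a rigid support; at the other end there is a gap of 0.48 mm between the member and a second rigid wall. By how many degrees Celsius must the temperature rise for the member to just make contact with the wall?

ΔT ≈ 52.3 °C

Contact occurs when the free expansion equals the gap: αΔT L = 0.48 mm.
So ΔT = g/(αL) = 0.48/(13.1×10⁻⁶ × 700) = 52.34 °C.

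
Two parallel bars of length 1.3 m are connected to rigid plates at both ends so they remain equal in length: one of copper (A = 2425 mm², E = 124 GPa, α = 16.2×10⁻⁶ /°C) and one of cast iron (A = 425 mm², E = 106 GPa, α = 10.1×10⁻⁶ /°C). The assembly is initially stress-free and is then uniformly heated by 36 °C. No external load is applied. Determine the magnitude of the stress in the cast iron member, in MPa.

σ ≈ 20.2 MPa (tensile)

The copper has the larger α, so on heating it would change length more than the cast iron if both were free. The rigid plates force a common final length, so the copper is put into compression and the cast iron into tension, with equal and opposite forces P (no external load).
Compatibility of the two members (thermal + elastic change equal): (α₁ − α₂)ΔT = P·[1/(A₁E₁) + 1/(A₂E₂)].
|α₁ − α₂|·ΔT = 6.1×10⁻⁶ × 36 = 0.0002196.
1/(A₁E₁) + 1/(A₂E₂) = 1/(2425×124×10³) + 1/(425×106×10³) = 2.552×10⁻⁸ N⁻¹.
So P = 0.0002196 / 2.552×10⁻⁸ = 8.604 kN.
σ_{cast iron} = P/A₂ = 8604/425 = 20.24 MPa, tensile.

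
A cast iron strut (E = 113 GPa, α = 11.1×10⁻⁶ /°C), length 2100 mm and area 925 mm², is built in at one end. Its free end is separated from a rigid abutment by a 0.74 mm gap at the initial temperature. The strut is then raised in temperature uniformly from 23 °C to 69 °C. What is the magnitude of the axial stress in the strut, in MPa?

σ ≈ 17.9 MPa (compressive)

If the wall were absent the strut would grow by αΔT L = 11.1×10⁻⁶ × 46 × 2100 = 1.072 mm.
The gap closes (δ_free > 0.74 mm) and the wall then resists a further 1.072 − 0.74 = 0.3323 mm of expansion.
That suppressed elongation corresponds to σ = E·Δ/L = 113×10³ × 0.3323/2100 = 17.88 MPa.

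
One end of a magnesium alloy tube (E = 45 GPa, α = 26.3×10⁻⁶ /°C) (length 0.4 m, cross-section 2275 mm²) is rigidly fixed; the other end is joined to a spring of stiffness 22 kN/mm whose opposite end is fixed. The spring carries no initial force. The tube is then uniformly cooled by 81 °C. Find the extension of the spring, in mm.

δ ≈ 0.785 mm

Free thermal contraction: δ_free = αΔT L = 26.3×10⁻⁶ × 81 × 400 = 0.8521 mm.
With a force P in the spring, the elastic change of the tube is PL/(AE) and that of the spring is P/k; compatibility requires their sum to equal δ_free.
P [ L/(AE) + 1/k ] = δ_free → P [ 400/(2275×45×10³) + 1/(22×10³) ] = 0.8521.
P = 0.8521 / 4.936×10⁻⁵ = 17260 N.
Spring extension = P/k = 17260/(22×10³) = 0.7847 mm.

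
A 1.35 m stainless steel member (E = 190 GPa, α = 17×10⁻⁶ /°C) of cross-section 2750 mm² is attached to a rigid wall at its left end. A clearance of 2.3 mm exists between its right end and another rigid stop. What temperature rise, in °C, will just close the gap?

ΔT ≈ 100 °C

The gap closes when αΔT L = 2.3 mm, since the member is still unstressed at that instant.
So ΔT = g/(αL) = 2.3/(17×10⁻⁶ × 1350) = 100.2 °C.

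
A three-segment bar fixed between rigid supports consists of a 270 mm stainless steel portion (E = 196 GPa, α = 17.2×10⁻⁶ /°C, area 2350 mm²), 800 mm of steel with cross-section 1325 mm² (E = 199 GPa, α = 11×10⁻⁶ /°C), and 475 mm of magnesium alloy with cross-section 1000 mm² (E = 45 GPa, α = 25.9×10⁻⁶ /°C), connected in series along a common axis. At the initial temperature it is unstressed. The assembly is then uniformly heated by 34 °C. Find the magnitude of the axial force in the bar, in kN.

If the supports were absent, the total length change would be Σ αᵢΔT Lᵢ = 17.2×10⁻⁶×34×270 + 11×10⁻⁶×34×800 + 25.9×10⁻⁶×34×475 = 0.8754 mm.
The walls prevent any net length change, so an axial force P (same in every segment) develops. Compatibility: P · Σ Lᵢ/(AᵢEᵢ) = δ_free.
The series flexibility is Σ Lᵢ/(AᵢEᵢ) = 270/(2350×196×10³) + 800/(1325×199×10³) + 475/(1000×45×10³) = 1.418×10⁻⁵ mm/N.
Hence P = δ_free / Σ(L/AE) = 0.8754/1.418×10⁻⁵ = 61.75 kN (compressive).

P ≈ 61.8 kN (compressive)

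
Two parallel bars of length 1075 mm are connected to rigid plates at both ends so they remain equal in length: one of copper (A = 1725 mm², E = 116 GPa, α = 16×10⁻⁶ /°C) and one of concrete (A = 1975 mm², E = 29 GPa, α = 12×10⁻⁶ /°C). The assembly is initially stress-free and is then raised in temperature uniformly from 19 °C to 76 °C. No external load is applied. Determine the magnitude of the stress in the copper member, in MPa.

σ ≈ 5.89 MPa (compressive)

The copper has the larger α, so on heating it would change length more than the concrete if both were free. The rigid plates force a common final length, so the copper is put into compression and the concrete into tension, with equal and opposite forces P (no external load).
Equating the net (thermal + elastic) strains gives |α₁ − α₂|·ΔT = P·[1/(A₁E₁) + 1/(A₂E₂)].
|α₁ − α₂|·ΔT = 4×10⁻⁶ × 57 = 0.000228.
1/(A₁E₁) + 1/(A₂E₂) = 1/(1725×116×10³) + 1/(1975×29×10³) = 2.246×10⁻⁸ N⁻¹.
So P = 0.000228 / 2.246×10⁻⁸ = 10.15 kN.
σ_{copper} = P/A₁ = 10150/1725 = 5.886 MPa, compressive.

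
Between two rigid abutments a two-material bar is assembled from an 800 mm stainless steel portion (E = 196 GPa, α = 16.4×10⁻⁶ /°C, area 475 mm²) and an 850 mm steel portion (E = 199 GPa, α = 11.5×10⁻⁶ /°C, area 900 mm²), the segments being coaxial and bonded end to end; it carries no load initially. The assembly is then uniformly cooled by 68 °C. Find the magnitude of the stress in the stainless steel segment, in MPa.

σ ≈ 246 MPa (tensile)

Free thermal contraction of the whole bar: Σ αᵢΔT Lᵢ = 16.4×10⁻⁶×68×800 + 11.5×10⁻⁶×68×850 = 1.557 mm.
Since the ends are fixed, an axial force P builds up, equal in every segment, with P · Σ Lᵢ/(AᵢEᵢ) = δ_free.
The series flexibility is Σ Lᵢ/(AᵢEᵢ) = 800/(475×196×10³) + 850/(900×199×10³) = 1.334×10⁻⁵ mm/N.
So P = 1.557 / 1.334×10⁻⁵ = 116.7 kN, tensile.
σ_{stainless steel} = P / A = 116700 / 475 = 245.7 MPa.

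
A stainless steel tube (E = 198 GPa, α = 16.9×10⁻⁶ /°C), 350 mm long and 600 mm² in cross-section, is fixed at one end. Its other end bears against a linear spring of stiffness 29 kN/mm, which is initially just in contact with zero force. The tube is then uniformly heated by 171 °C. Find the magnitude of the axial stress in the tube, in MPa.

Free thermal expansion: δ_free = αΔT L = 16.9×10⁻⁶ × 171 × 350 = 1.011 mm.
Let P be the compressive force at the spring. The tube shortens elastically by PL/(AE) and the spring compresses by P/k; together these equal δ_free.
So P = δ_free / [L/(AE) + 1/k] = 1.011 / [ 350/(600×198×10³) + 1/(29×10³) ].
P = 1.011 / 3.743×10⁻⁵ = 27020 N.
σ = P/A = 27020/600 = 45.04 MPa.

σ ≈ 45 MPa (compressive)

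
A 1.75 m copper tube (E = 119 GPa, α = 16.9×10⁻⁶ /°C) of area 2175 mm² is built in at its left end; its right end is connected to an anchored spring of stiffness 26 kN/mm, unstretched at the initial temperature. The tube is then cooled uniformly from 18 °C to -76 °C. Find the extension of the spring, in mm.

The unrestrained thermal change is αΔT L = 16.9×10⁻⁶ × 94 × 1750 = 2.78 mm.
With a force P in the spring, the elastic change of the tube is PL/(AE) and that of the spring is P/k; compatibility requires their sum to equal δ_free.
P [ L/(AE) + 1/k ] = δ_free → P [ 1750/(2175×119×10³) + 1/(26×10³) ] = 2.78.
P = 2.78 / 4.522×10⁻⁵ = 61470 N.
Spring extension = P/k = 61470/(26×10³) = 2.364 mm.

δ ≈ 2.36 mm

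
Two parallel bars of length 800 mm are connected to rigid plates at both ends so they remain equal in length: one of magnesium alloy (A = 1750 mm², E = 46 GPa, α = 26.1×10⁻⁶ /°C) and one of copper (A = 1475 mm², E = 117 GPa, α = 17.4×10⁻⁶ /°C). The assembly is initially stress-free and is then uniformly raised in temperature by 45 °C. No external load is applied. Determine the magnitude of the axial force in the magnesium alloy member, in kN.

The magnesium alloy has the larger α, so on heating it would change length more than the copper if both were free. The rigid plates force a common final length, so the magnesium alloy is put into compression and the copper into tension, with equal and opposite forces P (no external load).
Setting the final lengths equal and cancelling L: (α₁ − α₂)ΔT = P/(A₁E₁) + P/(A₂E₂).
|α₁ − α₂|·ΔT = 8.7×10⁻⁶ × 45 = 0.0003915.
1/(A₁E₁) + 1/(A₂E₂) = 1/(1750×46×10³) + 1/(1475×117×10³) = 1.822×10⁻⁸ N⁻¹.
P = 0.0003915 / 1.822×10⁻⁸ = 21490 N = 21.49 kN.

P ≈ 21.5 kN (compressive in the magnesium alloy)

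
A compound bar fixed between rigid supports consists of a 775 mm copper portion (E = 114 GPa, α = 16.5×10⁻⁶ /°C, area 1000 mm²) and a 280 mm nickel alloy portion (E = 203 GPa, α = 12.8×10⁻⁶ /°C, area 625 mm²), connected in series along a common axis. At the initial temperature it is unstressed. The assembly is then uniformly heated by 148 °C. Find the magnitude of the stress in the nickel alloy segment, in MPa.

If the supports were absent, the total length change would be Σ αᵢΔT Lᵢ = 16.5×10⁻⁶×148×775 + 12.8×10⁻⁶×148×280 = 2.423 mm.
Since the ends are fixed, an axial force P builds up, equal in every segment, with P · Σ Lᵢ/(AᵢEᵢ) = δ_free.
The series flexibility is Σ Lᵢ/(AᵢEᵢ) = 775/(1000×114×10³) + 280/(625×203×10³) = 9.005×10⁻⁶ mm/N.
Hence P = δ_free / Σ(L/AE) = 2.423/9.005×10⁻⁶ = 269.1 kN (compressive).
σ_{nickel alloy} = P / A = 269100 / 625 = 430.5 MPa.

σ ≈ 431 MPa (compressive)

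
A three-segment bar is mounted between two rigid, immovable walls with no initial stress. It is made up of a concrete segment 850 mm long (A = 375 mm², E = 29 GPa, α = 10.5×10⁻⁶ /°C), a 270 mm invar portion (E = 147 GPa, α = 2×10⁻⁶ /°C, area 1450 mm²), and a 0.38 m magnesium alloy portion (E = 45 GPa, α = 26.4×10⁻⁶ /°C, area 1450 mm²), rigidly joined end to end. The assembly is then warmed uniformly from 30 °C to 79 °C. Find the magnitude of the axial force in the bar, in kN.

P ≈ 11.2 kN (compressive)

If the supports were absent, the total length change would be Σ αᵢΔT Lᵢ = 10.5×10⁻⁶×49×850 + 2×10⁻⁶×49×270 + 26.4×10⁻⁶×49×380 = 0.9554 mm.
The rigid supports impose zero overall length change; the single axial force P common to all segments must satisfy P Σ Lᵢ/(AᵢEᵢ) = δ_free.
Σ Lᵢ/(AᵢEᵢ) = 850/(375×29×10³) + 270/(1450×147×10³) + 380/(1450×45×10³) = 8.525×10⁻⁵ mm/N.
Hence P = δ_free / Σ(L/AE) = 0.9554/8.525×10⁻⁵ = 11.21 kN (compressive).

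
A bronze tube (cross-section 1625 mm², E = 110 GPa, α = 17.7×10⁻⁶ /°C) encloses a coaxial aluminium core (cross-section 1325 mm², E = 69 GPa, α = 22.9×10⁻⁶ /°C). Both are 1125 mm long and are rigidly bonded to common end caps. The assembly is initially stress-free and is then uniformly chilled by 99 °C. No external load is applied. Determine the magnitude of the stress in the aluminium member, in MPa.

σ ≈ 23.5 MPa (tensile)

The aluminium has the larger α, so on cooling it would change length more than the bronze if both were free. The rigid plates force a common final length, so the aluminium is put into tension and the bronze into compression, with equal and opposite forces P (no external load).
Compatibility of the two members (thermal + elastic change equal): (α₁ − α₂)ΔT = P·[1/(A₁E₁) + 1/(A₂E₂)].
|α₁ − α₂|·ΔT = 5.2×10⁻⁶ × 99 = 0.0005148.
1/(A₁E₁) + 1/(A₂E₂) = 1/(1625×110×10³) + 1/(1325×69×10³) = 1.653×10⁻⁸ N⁻¹.
So P = 0.0005148 / 1.653×10⁻⁸ = 31.14 kN.
σ_{aluminium} = P/A₂ = 31140/1325 = 23.5 MPa, tensile.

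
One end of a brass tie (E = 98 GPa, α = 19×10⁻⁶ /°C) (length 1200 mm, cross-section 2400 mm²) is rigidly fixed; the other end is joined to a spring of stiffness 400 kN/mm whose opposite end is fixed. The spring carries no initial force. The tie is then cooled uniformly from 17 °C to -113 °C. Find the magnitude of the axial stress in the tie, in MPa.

The unrestrained thermal change is αΔT L = 19×10⁻⁶ × 130 × 1200 = 2.964 mm.
Let P be the tensile force in the spring. The tie extends elastically by PL/(AE) and the spring stretches by P/k; together these equal δ_free.
P [ L/(AE) + 1/k ] = δ_free → P [ 1200/(2400×98×10³) + 1/(400×10³) ] = 2.964.
P = 2.964 / 7.602×10⁻⁶ = 389900 N.
σ = P/A = 389900/2400 = 162.5 MPa.

σ ≈ 162 MPa (tensile)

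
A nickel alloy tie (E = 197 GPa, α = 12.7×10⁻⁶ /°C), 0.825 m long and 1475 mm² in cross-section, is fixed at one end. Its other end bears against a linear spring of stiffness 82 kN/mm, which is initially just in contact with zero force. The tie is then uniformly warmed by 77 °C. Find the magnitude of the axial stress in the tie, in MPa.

σ ≈ 36.4 MPa (compressive)

Free thermal expansion: δ_free = αΔT L = 12.7×10⁻⁶ × 77 × 825 = 0.8068 mm.
With a force P in the spring, the elastic change of the tie is PL/(AE) and that of the spring is P/k; compatibility requires their sum to equal δ_free.
P [ L/(AE) + 1/k ] = δ_free → P [ 825/(1475×197×10³) + 1/(82×10³) ] = 0.8068.
P = 0.8068 / 1.503×10⁻⁵ = 53660 N.
σ = P/A = 53660/1475 = 36.38 MPa.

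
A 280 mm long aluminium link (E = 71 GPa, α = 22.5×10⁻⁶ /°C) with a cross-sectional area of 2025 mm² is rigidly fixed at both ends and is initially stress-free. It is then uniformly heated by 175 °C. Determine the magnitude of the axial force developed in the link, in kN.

Full restraint means ε = 0, so the stress is σ = EαΔT = 71×10³ × 22.5×10⁻⁶ × 175 = 279.6 MPa.
Then P = σA = 279.6 × 2025 mm² = 566.1 kN, compressive.

P ≈ 566 kN (compressive)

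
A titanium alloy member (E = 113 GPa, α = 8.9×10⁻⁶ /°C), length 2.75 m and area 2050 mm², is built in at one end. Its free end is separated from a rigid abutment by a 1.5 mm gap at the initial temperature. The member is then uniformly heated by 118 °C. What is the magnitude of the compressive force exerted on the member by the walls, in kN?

Unrestrained expansion: δ_free = αΔT L = 8.9×10⁻⁶ × 118 × 2750 = 2.888 mm.
After closing the 1.5 mm clearance, 2.888 − 1.5 = 1.388 mm of expansion remains to be suppressed by the wall.
Compatibility: PL/(AE) = 1.388 mm, so σ = P/A = E × (1.388/2750) = 57.04 MPa.
P = σA = 57.04 × 2050 = 116.9 kN.

P ≈ 117 kN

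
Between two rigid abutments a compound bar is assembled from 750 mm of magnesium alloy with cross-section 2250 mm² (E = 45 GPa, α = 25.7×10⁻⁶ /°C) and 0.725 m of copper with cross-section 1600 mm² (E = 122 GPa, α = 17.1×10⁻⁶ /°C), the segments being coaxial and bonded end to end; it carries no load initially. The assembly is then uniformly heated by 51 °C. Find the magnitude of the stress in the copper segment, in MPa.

σ ≈ 90.8 MPa (compressive)

Free thermal expansion of the whole bar: Σ αᵢΔT Lᵢ = 25.7×10⁻⁶×51×750 + 17.1×10⁻⁶×51×725 = 1.615 mm.
The walls prevent any net length change, so an axial force P (same in every segment) develops. Compatibility: P · Σ Lᵢ/(AᵢEᵢ) = δ_free.
Σ Lᵢ/(AᵢEᵢ) = 750/(2250×45×10³) + 725/(1600×122×10³) = 1.112×10⁻⁵ mm/N.
Hence P = δ_free / Σ(L/AE) = 1.615/1.112×10⁻⁵ = 145.2 kN (compressive).
σ_{copper} = P / A = 145200 / 1600 = 90.78 MPa.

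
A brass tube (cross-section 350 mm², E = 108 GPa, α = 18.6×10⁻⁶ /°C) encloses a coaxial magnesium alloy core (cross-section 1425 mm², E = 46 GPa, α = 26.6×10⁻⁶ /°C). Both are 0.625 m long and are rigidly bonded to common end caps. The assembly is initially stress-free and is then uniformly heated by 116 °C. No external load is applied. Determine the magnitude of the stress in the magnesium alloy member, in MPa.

σ ≈ 15.6 MPa (compressive)

Equilibrium of a rigid end plate with no external load gives equal and opposite internal forces ±P in the two members. Since α_{magnesium alloy} > α_{brass}, heating drives the magnesium alloy into compression and the brass into tension.
Setting the final lengths equal and cancelling L: (α₁ − α₂)ΔT = P/(A₁E₁) + P/(A₂E₂).
|α₁ − α₂|·ΔT = 8×10⁻⁶ × 116 = 0.000928.
1/(A₁E₁) + 1/(A₂E₂) = 1/(350×108×10³) + 1/(1425×46×10³) = 4.171×10⁻⁸ N⁻¹.
P = 0.000928 / 4.171×10⁻⁸ = 22250 N = 22.25 kN.
σ_{magnesium alloy} = P/A₂ = 22250/1425 = 15.61 MPa, compressive.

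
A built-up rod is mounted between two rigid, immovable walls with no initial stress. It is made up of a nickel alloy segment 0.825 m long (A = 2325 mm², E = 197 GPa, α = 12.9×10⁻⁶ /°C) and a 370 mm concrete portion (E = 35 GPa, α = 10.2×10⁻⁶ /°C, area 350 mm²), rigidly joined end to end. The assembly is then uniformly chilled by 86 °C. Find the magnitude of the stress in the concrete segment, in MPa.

Free thermal contraction of the whole bar: Σ αᵢΔT Lᵢ = 12.9×10⁻⁶×86×825 + 10.2×10⁻⁶×86×370 = 1.24 mm.
Since the ends are fixed, an axial force P builds up, equal in every segment, with P · Σ Lᵢ/(AᵢEᵢ) = δ_free.
Σ Lᵢ/(AᵢEᵢ) = 825/(2325×197×10³) + 370/(350×35×10³) = 3.201×10⁻⁵ mm/N.
So P = 1.24 / 3.201×10⁻⁵ = 38.74 kN, tensile.
σ_{concrete} = P / A = 38740 / 350 = 110.7 MPa.

σ ≈ 111 MPa (tensile)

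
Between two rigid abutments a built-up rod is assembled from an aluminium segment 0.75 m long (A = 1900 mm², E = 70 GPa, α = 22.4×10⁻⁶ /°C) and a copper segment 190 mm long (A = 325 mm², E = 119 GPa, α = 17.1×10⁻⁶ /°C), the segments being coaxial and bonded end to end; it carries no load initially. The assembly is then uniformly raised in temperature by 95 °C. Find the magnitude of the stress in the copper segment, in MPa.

If the supports were absent, the total length change would be Σ αᵢΔT Lᵢ = 22.4×10⁻⁶×95×750 + 17.1×10⁻⁶×95×190 = 1.905 mm.
Since the ends are fixed, an axial force P builds up, equal in every segment, with P · Σ Lᵢ/(AᵢEᵢ) = δ_free.
Σ Lᵢ/(AᵢEᵢ) = 750/(1900×70×10³) + 190/(325×119×10³) = 1.055×10⁻⁵ mm/N.
Hence P = δ_free / Σ(L/AE) = 1.905/1.055×10⁻⁵ = 180.5 kN (compressive).
σ_{copper} = P / A = 180500 / 325 = 555.4 MPa.

σ ≈ 555 MPa (compressive)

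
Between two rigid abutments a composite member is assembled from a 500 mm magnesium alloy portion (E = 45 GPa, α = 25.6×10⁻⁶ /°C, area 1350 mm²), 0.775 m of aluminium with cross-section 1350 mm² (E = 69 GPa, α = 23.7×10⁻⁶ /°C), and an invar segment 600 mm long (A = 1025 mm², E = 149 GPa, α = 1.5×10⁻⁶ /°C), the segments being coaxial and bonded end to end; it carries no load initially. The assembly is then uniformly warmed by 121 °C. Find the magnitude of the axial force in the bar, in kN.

P ≈ 189 kN (compressive)

Free thermal expansion of the whole bar: Σ αᵢΔT Lᵢ = 25.6×10⁻⁶×121×500 + 23.7×10⁻⁶×121×775 + 1.5×10⁻⁶×121×600 = 3.88 mm.
The walls prevent any net length change, so an axial force P (same in every segment) develops. Compatibility: P · Σ Lᵢ/(AᵢEᵢ) = δ_free.
Σ Lᵢ/(AᵢEᵢ) = 500/(1350×45×10³) + 775/(1350×69×10³) + 600/(1025×149×10³) = 2.048×10⁻⁵ mm/N.
P = 3.88 / 2.048×10⁻⁵ = 189500 N = 189.5 kN, compressive.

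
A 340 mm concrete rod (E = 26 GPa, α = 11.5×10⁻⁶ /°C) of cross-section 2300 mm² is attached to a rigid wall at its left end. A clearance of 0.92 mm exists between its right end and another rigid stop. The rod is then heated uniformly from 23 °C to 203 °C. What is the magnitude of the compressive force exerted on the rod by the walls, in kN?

P ≈ 0 kN

Free thermal elongation = αΔT L = 11.5×10⁻⁶ × 180 × 340 = 0.7038 mm.
Since δ_free = 0.704 mm is less than the 0.92 mm gap, the rod never touches the wall. No axial force develops.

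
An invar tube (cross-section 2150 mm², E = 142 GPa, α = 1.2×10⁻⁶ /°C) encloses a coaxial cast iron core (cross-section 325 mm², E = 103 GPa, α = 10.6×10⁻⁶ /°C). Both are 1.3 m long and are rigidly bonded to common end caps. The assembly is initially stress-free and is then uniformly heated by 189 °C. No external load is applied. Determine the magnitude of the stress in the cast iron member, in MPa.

σ ≈ 165 MPa (compressive)

Both members must finish at the same length. With the larger α, the cast iron tends to over-expand; the plates restrain it, putting the cast iron in compression and the invar in tension. With no external load the two internal forces are equal and opposite, magnitude P.
Compatibility of the two members (thermal + elastic change equal): (α₁ − α₂)ΔT = P·[1/(A₁E₁) + 1/(A₂E₂)].
|α₁ − α₂|·ΔT = 9.4×10⁻⁶ × 189 = 0.001777.
1/(A₁E₁) + 1/(A₂E₂) = 1/(2150×142×10³) + 1/(325×103×10³) = 3.315×10⁻⁸ N⁻¹.
P = 0.001777 / 3.315×10⁻⁸ = 53600 N = 53.6 kN.
σ_{cast iron} = P/A₂ = 53600/325 = 164.9 MPa, compressive.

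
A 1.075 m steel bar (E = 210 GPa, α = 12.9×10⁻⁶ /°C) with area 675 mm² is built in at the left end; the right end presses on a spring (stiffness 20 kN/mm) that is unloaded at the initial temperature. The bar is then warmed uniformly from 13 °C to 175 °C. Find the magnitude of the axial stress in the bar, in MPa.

σ ≈ 57.8 MPa (compressive)

If the spring were absent the bar would lengthen by αΔT L = 12.9×10⁻⁶ × 162 × 1075 = 2.247 mm.
With a force P in the spring, the elastic change of the bar is PL/(AE) and that of the spring is P/k; compatibility requires their sum to equal δ_free.
So P = δ_free / [L/(AE) + 1/k] = 2.247 / [ 1075/(675×210×10³) + 1/(20×10³) ].
P = 2.247 / 5.758×10⁻⁵ = 39010 N.
σ = P/A = 39010/675 = 57.8 MPa.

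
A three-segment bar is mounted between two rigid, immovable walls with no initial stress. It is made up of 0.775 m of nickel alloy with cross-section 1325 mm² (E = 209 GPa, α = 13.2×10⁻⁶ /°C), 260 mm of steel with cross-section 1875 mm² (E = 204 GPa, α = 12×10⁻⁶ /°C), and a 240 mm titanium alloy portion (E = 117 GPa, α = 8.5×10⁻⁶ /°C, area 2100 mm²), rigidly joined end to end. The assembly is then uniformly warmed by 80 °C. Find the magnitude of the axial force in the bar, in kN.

P ≈ 276 kN (compressive)

Free thermal expansion of the whole bar: Σ αᵢΔT Lᵢ = 13.2×10⁻⁶×80×775 + 12×10⁻⁶×80×260 + 8.5×10⁻⁶×80×240 = 1.231 mm.
The walls prevent any net length change, so an axial force P (same in every segment) develops. Compatibility: P · Σ Lᵢ/(AᵢEᵢ) = δ_free.
Σ Lᵢ/(AᵢEᵢ) = 775/(1325×209×10³) + 260/(1875×204×10³) + 240/(2100×117×10³) = 4.455×10⁻⁶ mm/N.
So P = 1.231 / 4.455×10⁻⁶ = 276.4 kN, compressive.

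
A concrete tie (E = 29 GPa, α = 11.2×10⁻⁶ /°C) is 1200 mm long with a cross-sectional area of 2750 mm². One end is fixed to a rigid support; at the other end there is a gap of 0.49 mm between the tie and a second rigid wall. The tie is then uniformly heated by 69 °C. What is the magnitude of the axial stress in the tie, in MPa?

σ ≈ 10.6 MPa (compressive)

Free thermal elongation = αΔT L = 11.2×10⁻⁶ × 69 × 1200 = 0.9274 mm.
The gap closes (δ_free > 0.49 mm) and the wall then resists a further 0.9274 − 0.49 = 0.4374 mm of expansion.
So σ = E(δ_free − g)/L = 29×10³ × 0.4374/1200 = 10.57 MPa.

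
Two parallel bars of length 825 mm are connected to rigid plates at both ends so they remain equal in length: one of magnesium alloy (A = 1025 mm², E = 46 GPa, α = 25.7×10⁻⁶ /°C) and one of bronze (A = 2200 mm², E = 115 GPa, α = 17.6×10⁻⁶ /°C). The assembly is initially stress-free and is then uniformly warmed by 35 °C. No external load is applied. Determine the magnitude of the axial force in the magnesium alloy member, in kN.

Equilibrium of a rigid end plate with no external load gives equal and opposite internal forces ±P in the two members. Since α_{magnesium alloy} > α_{bronze}, heating drives the magnesium alloy into compression and the bronze into tension.
Equating the net (thermal + elastic) strains gives |α₁ − α₂|·ΔT = P·[1/(A₁E₁) + 1/(A₂E₂)].
|α₁ − α₂|·ΔT = 8.1×10⁻⁶ × 35 = 0.0002835.
1/(A₁E₁) + 1/(A₂E₂) = 1/(1025×46×10³) + 1/(2200×115×10³) = 2.516×10⁻⁸ N⁻¹.
So P = 0.0002835 / 2.516×10⁻⁸ = 11.27 kN.

P ≈ 11.3 kN (compressive in the magnesium alloy)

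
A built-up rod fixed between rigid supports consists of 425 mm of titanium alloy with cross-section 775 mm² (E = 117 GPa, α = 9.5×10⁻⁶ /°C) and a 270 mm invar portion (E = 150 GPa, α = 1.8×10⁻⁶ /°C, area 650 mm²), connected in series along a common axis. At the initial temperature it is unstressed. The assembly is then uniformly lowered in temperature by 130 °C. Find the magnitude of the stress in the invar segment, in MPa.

Free thermal contraction of the whole bar: Σ αᵢΔT Lᵢ = 9.5×10⁻⁶×130×425 + 1.8×10⁻⁶×130×270 = 0.5881 mm.
The walls prevent any net length change, so an axial force P (same in every segment) develops. Compatibility: P · Σ Lᵢ/(AᵢEᵢ) = δ_free.
The series flexibility is Σ Lᵢ/(AᵢEᵢ) = 425/(775×117×10³) + 270/(650×150×10³) = 7.456×10⁻⁶ mm/N.
Hence P = δ_free / Σ(L/AE) = 0.5881/7.456×10⁻⁶ = 78.87 kN (tensile).
σ_{invar} = P / A = 78870 / 650 = 121.3 MPa.

σ ≈ 121 MPa (tensile)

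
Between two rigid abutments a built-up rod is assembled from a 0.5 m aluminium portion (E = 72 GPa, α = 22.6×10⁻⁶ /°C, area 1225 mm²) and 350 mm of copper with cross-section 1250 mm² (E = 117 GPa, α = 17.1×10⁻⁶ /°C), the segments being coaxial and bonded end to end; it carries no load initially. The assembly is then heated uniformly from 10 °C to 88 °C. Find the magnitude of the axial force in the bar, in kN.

With the walls removed the bar would change length by δ_free = Σ αᵢΔT Lᵢ = 22.6×10⁻⁶×78×500 + 17.1×10⁻⁶×78×350 = 1.348 mm.
The rigid supports impose zero overall length change; the single axial force P common to all segments must satisfy P Σ Lᵢ/(AᵢEᵢ) = δ_free.
Σ Lᵢ/(AᵢEᵢ) = 500/(1225×72×10³) + 350/(1250×117×10³) = 8.062×10⁻⁶ mm/N.
Hence P = δ_free / Σ(L/AE) = 1.348/8.062×10⁻⁶ = 167.2 kN (compressive).

P ≈ 167 kN (compressive)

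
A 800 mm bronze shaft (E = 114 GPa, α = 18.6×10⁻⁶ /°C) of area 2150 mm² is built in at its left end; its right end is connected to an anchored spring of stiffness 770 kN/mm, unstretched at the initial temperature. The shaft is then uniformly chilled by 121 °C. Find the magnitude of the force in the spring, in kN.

P ≈ 395 kN

Free thermal contraction: δ_free = αΔT L = 18.6×10⁻⁶ × 121 × 800 = 1.8 mm.
With a force P in the spring, the elastic change of the shaft is PL/(AE) and that of the spring is P/k; compatibility requires their sum to equal δ_free.
P [ L/(AE) + 1/k ] = δ_free → P [ 800/(2150×114×10³) + 1/(770×10³) ] = 1.8.
P = 1.8 / 4.563×10⁻⁶ = 394600 N.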